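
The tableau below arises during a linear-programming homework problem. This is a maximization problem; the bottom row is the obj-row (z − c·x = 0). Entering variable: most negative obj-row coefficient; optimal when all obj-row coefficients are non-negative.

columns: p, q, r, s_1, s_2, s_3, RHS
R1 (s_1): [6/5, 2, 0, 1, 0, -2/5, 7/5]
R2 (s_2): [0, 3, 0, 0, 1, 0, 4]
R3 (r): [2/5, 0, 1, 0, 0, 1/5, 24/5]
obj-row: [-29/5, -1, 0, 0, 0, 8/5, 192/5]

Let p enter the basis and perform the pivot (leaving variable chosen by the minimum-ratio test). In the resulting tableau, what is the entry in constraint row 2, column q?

Ratio test on column p — row 1: (7/5)/(6/5) = 7/6; row 2: entry 0 ≤ 0; row 3: (24/5)/(2/5) = 12. Minimum is 7/6 at row 1 (s_1 leaves); pivot element 6/5.
Divide row 1 by 6/5; eliminate column p from the other rows.
Row 2 update in column q: 3 − 0·(5/3) = 3.

3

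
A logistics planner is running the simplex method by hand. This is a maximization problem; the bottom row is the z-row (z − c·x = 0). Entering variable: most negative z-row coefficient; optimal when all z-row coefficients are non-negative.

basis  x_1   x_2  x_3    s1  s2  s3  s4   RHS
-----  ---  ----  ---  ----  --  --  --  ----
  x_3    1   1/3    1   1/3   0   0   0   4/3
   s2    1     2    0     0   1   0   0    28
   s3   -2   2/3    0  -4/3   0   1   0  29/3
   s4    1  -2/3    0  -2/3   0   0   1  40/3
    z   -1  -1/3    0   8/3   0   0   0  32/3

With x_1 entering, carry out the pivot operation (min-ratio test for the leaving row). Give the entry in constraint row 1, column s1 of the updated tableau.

Ratio test on column x_1 — row 1: (4/3)/1 = 4/3; row 2: 28/1 = 28; row 3: entry -2 ≤ 0; row 4: (40/3)/1 = 40/3. Minimum is 4/3 at row 1 (x_3 leaves); pivot element 1.
Divide row 1 by 1; eliminate column x_1 from the other rows.
In the new row 1, the s1 entry is the old entry divided by the pivot: (1/3)/1 = 1/3.

1/3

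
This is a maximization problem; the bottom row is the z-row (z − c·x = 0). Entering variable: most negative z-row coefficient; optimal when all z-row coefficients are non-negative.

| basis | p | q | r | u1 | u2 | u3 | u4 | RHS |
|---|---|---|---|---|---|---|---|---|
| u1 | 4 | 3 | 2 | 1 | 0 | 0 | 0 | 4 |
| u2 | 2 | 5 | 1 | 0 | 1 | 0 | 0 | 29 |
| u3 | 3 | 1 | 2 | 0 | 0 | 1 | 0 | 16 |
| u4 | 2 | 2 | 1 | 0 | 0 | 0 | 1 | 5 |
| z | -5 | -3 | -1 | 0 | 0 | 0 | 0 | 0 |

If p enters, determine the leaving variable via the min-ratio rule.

Column p entries and ratios — u1: 4/4 = 1; u2: 29/2 = 29/2; u3: 16/3 = 16/3; u4: 5/2 = 5/2.
Smallest ratio is 1 in the row of u1, so u1 leaves.

u1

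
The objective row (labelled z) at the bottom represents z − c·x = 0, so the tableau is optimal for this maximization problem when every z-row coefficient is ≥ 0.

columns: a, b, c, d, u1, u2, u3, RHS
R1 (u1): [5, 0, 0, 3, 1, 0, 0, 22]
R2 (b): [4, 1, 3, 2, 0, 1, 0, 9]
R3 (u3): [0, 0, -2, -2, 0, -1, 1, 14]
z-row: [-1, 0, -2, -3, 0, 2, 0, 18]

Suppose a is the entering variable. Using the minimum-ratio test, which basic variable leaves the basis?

Column a entries and ratios — u1: 22/5 = 22/5; b: 9/4 = 9/4; u3: 0 ≤ 0, skip.
Smallest ratio is 9/4 in the row of b, so b leaves.

b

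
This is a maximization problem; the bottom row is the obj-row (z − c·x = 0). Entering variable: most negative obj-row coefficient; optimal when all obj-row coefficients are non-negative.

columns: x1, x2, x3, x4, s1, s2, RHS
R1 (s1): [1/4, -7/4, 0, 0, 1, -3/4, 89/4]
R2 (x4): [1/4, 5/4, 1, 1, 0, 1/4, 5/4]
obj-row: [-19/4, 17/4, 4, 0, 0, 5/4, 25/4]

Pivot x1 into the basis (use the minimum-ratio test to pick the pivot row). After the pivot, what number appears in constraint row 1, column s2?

-1

Ratio test on column x1 — row 1: (89/4)/(1/4) = 89; row 2: (5/4)/(1/4) = 5. Minimum is 5 at row 2 (x4 leaves); pivot element 1/4.
Divide row 2 by 1/4; eliminate column x1 from the other rows.
Row 1 update in column s2: -3/4 − (1/4)·1 = -1.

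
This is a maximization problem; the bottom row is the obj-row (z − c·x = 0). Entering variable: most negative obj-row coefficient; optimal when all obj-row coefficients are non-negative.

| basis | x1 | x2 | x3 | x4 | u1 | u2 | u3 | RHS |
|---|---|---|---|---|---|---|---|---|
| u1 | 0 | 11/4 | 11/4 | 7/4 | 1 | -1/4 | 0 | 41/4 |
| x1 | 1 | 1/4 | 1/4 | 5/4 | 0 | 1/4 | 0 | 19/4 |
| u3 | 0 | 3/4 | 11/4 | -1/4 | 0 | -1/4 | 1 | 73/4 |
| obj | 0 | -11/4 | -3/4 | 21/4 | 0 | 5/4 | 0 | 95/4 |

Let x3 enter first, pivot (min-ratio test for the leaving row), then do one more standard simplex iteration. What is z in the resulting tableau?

34

Ratio test on column x3 — row 1: (41/4)/(11/4) = 41/11; row 2: (19/4)/(1/4) = 19; row 3: (73/4)/(11/4) = 73/11. Minimum is 41/11 at row 1 (u1 leaves); pivot element 11/4.
Pivot on row 1; the obj-row RHS becomes 95/4 − (-3/4)·(41/11) = 292/11.
Next entering variable (most negative obj-row entry -2): x2.
Ratio test on column x2 — row 1: (41/11)/1 = 41/11; row 2: entry 0 ≤ 0; row 3: entry -2 ≤ 0. Minimum is 41/11 at row 1 (x3 leaves); pivot element 1.
After the second pivot the obj-row RHS is 292/11 − (-2)·(41/11) = 34.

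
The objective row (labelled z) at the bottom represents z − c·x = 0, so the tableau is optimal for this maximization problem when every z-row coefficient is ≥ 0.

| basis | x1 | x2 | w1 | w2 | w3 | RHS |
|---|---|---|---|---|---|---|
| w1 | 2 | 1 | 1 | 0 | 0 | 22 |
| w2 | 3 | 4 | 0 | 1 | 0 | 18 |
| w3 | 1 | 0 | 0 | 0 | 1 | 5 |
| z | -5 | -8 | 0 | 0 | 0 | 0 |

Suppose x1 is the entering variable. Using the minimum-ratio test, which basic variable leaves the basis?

Column x1 entries and ratios — w1: 22/2 = 11; w2: 18/3 = 6; w3: 5/1 = 5.
Smallest ratio is 5 in the row of w3, so w3 leaves.

w3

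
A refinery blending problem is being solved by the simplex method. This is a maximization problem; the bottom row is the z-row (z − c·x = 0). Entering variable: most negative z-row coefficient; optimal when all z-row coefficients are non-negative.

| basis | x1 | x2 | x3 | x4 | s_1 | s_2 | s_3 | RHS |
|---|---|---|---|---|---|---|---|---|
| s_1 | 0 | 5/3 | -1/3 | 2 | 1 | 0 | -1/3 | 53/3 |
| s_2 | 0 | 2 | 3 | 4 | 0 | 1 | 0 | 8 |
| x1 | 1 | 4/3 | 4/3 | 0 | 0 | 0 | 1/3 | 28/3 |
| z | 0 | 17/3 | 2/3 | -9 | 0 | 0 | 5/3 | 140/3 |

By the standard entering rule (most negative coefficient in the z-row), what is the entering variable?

Negative z-row entries: x4: -9.
The most negative is -9 in column x4, so x4 enters.

x4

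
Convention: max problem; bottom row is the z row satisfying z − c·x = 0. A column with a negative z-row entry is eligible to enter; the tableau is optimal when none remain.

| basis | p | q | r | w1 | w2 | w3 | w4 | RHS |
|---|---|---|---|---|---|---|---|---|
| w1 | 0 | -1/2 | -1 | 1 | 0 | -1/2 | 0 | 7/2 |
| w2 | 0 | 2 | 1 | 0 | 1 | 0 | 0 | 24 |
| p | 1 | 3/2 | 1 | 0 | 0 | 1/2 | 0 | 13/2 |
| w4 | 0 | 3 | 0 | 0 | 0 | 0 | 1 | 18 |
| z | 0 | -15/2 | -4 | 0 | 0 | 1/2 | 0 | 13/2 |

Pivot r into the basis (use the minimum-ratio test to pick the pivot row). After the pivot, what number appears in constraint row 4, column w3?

Ratio test on column r — row 1: entry -1 ≤ 0; row 2: 24/1 = 24; row 3: (13/2)/1 = 13/2; row 4: entry 0 ≤ 0. Minimum is 13/2 at row 3 (p leaves); pivot element 1.
Divide row 3 by 1; eliminate column r from the other rows.
Row 4 update in column w3: 0 − 0·(1/2) = 0.

0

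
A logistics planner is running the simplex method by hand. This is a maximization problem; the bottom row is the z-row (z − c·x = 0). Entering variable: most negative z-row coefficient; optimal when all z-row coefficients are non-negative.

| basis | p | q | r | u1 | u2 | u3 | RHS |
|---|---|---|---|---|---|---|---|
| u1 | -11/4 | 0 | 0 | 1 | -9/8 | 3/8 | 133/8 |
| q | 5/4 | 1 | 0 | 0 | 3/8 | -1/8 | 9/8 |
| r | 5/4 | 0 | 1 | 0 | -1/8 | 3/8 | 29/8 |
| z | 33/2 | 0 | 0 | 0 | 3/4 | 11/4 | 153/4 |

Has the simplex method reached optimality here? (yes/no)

yes

Every z-row coefficient is ≥ 0, so the tableau is optimal.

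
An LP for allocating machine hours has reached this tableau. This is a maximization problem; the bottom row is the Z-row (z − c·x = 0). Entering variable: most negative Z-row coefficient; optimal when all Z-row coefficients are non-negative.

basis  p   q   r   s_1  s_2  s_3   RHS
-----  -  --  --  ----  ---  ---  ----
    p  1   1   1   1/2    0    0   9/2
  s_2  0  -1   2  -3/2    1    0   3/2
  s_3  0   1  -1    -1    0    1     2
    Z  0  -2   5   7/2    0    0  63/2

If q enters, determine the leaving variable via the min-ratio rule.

Column q entries and ratios — p: (9/2)/1 = 9/2; s_2: -1 ≤ 0, skip; s_3: 2/1 = 2.
Smallest ratio is 2 in the row of s_3, so s_3 leaves.

s_3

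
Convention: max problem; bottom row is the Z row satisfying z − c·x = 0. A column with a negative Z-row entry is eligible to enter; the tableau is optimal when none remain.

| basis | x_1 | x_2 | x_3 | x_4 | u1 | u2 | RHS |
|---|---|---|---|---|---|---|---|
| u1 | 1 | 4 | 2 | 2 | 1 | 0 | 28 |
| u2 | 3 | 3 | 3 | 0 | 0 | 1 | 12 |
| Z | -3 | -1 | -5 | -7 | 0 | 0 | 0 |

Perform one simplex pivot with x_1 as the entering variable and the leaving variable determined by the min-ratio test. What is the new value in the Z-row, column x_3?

Ratio test on column x_1 — row 1: 28/1 = 28; row 2: 12/3 = 4. Minimum is 4 at row 2 (u2 leaves); pivot element 3.
Divide row 2 by 3; eliminate column x_1 from the other rows.
Z-row update in column x_3: -5 − (-3)·1 = -2.

-2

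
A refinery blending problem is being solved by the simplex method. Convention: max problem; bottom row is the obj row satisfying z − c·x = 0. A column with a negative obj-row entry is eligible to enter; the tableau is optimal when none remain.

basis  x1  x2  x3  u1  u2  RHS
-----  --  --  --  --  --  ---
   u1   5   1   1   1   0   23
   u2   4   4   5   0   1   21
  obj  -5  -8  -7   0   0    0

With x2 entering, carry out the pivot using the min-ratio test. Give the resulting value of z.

42

Ratio test on column x2 — row 1: 23/1 = 23; row 2: 21/4 = 21/4. Minimum is 21/4 at row 2 (u2 leaves); pivot element 4.
Pivot on row 2; the obj-row RHS becomes 0 − (-8)·(21/4) = 42.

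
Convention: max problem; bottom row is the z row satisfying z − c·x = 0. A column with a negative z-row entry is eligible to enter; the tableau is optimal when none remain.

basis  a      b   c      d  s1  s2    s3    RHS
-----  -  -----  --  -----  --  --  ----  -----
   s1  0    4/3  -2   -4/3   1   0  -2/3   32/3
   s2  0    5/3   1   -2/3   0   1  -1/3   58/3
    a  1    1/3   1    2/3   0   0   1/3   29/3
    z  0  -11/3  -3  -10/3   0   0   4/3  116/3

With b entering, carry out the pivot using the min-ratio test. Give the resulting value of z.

Ratio test on column b — row 1: (32/3)/(4/3) = 8; row 2: (58/3)/(5/3) = 58/5; row 3: (29/3)/(1/3) = 29. Minimum is 8 at row 1 (s1 leaves); pivot element 4/3.
Pivot on row 1; the z-row RHS becomes 116/3 − (-11/3)·8 = 68.

68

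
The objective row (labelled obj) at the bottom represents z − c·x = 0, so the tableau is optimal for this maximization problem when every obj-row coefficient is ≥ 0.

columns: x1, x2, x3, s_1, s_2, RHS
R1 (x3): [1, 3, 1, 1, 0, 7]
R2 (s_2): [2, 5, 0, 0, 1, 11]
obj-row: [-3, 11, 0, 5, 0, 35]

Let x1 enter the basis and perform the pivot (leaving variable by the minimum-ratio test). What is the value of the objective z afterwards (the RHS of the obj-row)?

Ratio test on column x1 — row 1: 7/1 = 7; row 2: 11/2 = 11/2. Minimum is 11/2 at row 2 (s_2 leaves); pivot element 2.
Pivot on row 2; the obj-row RHS becomes 35 − (-3)·(11/2) = 103/2.

103/2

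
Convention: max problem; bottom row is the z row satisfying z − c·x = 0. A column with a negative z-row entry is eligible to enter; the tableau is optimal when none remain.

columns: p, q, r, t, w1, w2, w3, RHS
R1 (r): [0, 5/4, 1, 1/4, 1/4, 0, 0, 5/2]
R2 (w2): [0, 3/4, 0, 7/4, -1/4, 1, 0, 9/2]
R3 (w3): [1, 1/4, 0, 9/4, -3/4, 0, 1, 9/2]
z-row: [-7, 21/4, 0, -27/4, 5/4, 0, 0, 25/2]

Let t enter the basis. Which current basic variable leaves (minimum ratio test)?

Column t entries and ratios — r: (5/2)/(1/4) = 10; w2: (9/2)/(7/4) = 18/7; w3: (9/2)/(9/4) = 2.
Smallest ratio is 2 in the row of w3, so w3 leaves.

w3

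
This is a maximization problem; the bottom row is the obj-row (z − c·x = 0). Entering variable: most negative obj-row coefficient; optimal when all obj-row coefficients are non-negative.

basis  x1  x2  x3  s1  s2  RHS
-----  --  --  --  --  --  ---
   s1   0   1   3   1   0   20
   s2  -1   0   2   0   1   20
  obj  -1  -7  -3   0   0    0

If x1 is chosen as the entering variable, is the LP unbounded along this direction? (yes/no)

yes

Every constraint-row entry in column x1 is ≤ 0, so increasing x1 is unbounded.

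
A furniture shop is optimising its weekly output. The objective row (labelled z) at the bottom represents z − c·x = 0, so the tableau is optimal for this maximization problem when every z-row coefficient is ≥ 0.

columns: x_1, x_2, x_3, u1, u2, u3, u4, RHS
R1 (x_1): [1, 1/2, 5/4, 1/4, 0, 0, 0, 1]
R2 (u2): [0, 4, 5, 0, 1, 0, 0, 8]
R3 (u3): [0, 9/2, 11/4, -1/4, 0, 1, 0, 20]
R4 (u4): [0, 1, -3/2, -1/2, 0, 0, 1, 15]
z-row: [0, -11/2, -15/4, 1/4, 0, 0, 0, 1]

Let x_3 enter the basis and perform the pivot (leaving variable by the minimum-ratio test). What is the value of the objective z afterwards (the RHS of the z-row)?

Ratio test on column x_3 — row 1: 1/(5/4) = 4/5; row 2: 8/5 = 8/5; row 3: 20/(11/4) = 80/11; row 4: entry -3/2 ≤ 0. Minimum is 4/5 at row 1 (x_1 leaves); pivot element 5/4.
Pivot on row 1; the z-row RHS becomes 1 − (-15/4)·(4/5) = 4.

4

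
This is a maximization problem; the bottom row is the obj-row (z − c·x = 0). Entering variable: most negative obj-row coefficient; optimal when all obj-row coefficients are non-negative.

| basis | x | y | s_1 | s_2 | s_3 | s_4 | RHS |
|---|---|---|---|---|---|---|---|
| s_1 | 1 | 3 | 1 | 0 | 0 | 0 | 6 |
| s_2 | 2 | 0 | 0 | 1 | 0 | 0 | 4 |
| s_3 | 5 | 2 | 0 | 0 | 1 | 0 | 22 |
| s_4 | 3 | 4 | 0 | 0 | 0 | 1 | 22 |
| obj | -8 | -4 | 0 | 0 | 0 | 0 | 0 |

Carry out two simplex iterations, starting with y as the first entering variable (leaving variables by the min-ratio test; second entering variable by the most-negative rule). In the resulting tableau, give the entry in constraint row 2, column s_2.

Ratio test on column y — row 1: 6/3 = 2; row 2: entry 0 ≤ 0; row 3: 22/2 = 11; row 4: 22/4 = 11/2. Minimum is 2 at row 1 (s_1 leaves); pivot element 3.
Divide row 1 by 3; eliminate column y from the other rows.
Second iteration: most negative obj-row entry is -20/3 in column x, so x enters.
Ratio test on column x — row 1: 2/(1/3) = 6; row 2: 4/2 = 2; row 3: 18/(13/3) = 54/13; row 4: 14/(5/3) = 42/5. Minimum is 2 at row 2 (s_2 leaves); pivot element 2.
Divide row 2 by 2; eliminate column x from the other rows.
After both pivots, the entry at constraint row 2, column s_2 is 1/2.

1/2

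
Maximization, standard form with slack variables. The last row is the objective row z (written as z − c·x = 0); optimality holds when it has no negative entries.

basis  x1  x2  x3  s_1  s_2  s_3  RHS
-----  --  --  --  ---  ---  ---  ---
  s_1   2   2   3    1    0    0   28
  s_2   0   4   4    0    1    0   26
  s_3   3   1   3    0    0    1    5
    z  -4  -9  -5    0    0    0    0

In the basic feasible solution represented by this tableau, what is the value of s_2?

s_2 is basic (row 2); its value is the RHS of that row, 26.

26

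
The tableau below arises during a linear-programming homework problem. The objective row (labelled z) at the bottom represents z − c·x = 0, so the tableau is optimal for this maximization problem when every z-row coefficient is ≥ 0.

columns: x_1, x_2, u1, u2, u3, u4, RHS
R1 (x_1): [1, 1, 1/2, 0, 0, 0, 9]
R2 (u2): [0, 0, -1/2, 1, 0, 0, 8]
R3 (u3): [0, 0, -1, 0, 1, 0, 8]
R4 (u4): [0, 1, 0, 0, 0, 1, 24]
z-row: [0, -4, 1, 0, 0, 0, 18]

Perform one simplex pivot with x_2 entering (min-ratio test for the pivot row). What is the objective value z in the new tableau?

54

Ratio test on column x_2 — row 1: 9/1 = 9; row 2: entry 0 ≤ 0; row 3: entry 0 ≤ 0; row 4: 24/1 = 24. Minimum is 9 at row 1 (x_1 leaves); pivot element 1.
Pivot on row 1; the z-row RHS becomes 18 − (-4)·9 = 54.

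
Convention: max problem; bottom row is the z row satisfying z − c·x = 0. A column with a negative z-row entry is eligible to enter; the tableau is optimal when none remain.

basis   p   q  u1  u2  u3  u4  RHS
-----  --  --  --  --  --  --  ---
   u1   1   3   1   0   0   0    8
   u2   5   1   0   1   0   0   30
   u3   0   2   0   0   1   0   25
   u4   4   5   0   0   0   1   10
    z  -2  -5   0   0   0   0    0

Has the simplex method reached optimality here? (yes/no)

no

The z-row has a negative entry -5 in column q, so it is not optimal.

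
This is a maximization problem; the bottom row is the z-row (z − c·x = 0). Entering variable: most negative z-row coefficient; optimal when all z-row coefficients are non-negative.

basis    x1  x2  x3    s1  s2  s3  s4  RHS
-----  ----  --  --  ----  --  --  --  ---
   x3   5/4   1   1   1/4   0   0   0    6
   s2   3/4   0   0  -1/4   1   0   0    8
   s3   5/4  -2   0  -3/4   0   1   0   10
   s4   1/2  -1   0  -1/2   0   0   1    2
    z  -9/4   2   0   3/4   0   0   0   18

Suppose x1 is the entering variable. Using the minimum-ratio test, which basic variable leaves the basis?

Column x1 entries and ratios — x3: 6/(5/4) = 24/5; s2: 8/(3/4) = 32/3; s3: 10/(5/4) = 8; s4: 2/(1/2) = 4.
Smallest ratio is 4 in the row of s4, so s4 leaves.

s4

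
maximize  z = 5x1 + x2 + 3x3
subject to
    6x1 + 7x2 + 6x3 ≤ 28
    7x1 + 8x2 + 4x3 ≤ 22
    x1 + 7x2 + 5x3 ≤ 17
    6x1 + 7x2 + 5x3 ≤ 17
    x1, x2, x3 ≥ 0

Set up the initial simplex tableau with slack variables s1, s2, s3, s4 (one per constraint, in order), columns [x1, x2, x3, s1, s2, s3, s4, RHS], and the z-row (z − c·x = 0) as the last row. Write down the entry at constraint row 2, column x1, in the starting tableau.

7

Constraint 2 has coefficient 7 on x1.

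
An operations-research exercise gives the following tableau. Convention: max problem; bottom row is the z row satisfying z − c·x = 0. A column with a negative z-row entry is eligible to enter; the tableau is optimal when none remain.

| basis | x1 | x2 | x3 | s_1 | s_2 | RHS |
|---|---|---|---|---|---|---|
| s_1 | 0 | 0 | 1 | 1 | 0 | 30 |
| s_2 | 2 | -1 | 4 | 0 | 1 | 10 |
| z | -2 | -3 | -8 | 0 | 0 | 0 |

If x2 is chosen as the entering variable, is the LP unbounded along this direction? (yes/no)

yes

Every constraint-row entry in column x2 is ≤ 0, so increasing x2 is unbounded.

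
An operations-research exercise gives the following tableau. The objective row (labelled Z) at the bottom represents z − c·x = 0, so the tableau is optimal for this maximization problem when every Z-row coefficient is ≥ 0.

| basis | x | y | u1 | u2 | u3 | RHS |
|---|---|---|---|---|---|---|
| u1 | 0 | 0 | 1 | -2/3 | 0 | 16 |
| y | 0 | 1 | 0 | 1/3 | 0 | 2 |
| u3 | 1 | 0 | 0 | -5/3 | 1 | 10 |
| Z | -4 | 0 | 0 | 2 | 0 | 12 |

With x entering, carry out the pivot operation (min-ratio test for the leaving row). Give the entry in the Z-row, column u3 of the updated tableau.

4

Ratio test on column x — row 1: entry 0 ≤ 0; row 2: entry 0 ≤ 0; row 3: 10/1 = 10. Minimum is 10 at row 3 (u3 leaves); pivot element 1.
Divide row 3 by 1; eliminate column x from the other rows.
Z-row update in column u3: 0 − (-4)·1 = 4.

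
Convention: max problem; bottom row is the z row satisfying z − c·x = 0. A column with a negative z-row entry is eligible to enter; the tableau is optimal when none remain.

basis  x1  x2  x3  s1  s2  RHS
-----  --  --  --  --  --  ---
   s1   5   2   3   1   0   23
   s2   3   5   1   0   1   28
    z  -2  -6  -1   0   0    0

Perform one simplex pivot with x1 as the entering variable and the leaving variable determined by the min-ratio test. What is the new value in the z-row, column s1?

2/5

Ratio test on column x1 — row 1: 23/5 = 23/5; row 2: 28/3 = 28/3. Minimum is 23/5 at row 1 (s1 leaves); pivot element 5.
Divide row 1 by 5; eliminate column x1 from the other rows.
z-row update in column s1: 0 − (-2)·(1/5) = 2/5.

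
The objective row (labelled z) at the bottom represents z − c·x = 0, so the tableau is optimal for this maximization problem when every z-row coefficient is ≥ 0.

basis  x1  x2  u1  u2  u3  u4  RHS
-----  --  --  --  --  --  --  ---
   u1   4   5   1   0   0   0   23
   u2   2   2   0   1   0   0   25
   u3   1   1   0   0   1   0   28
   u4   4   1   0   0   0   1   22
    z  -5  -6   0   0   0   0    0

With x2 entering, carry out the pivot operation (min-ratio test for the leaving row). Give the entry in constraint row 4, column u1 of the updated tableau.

Ratio test on column x2 — row 1: 23/5 = 23/5; row 2: 25/2 = 25/2; row 3: 28/1 = 28; row 4: 22/1 = 22. Minimum is 23/5 at row 1 (u1 leaves); pivot element 5.
Divide row 1 by 5; eliminate column x2 from the other rows.
Row 4 update in column u1: 0 − 1·(1/5) = -1/5.

-1/5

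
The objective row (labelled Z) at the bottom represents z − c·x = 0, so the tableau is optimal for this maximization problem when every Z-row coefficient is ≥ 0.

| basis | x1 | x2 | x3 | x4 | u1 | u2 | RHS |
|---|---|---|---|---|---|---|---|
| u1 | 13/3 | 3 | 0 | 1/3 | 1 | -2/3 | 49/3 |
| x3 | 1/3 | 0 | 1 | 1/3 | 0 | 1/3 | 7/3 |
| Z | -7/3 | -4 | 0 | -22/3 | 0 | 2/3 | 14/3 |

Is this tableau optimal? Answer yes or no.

no

The Z-row has a negative entry -22/3 in column x4, so it is not optimal.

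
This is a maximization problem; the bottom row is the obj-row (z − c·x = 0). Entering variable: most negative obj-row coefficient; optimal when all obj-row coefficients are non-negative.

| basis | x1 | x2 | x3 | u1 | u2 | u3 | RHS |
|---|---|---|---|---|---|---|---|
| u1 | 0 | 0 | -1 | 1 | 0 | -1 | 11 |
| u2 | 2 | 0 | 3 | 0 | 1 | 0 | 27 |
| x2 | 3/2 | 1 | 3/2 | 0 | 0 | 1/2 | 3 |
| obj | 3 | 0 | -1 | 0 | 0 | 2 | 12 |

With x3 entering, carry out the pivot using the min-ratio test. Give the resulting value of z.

14

Ratio test on column x3 — row 1: entry -1 ≤ 0; row 2: 27/3 = 9; row 3: 3/(3/2) = 2. Minimum is 2 at row 3 (x2 leaves); pivot element 3/2.
Pivot on row 3; the obj-row RHS becomes 12 − (-1)·2 = 14.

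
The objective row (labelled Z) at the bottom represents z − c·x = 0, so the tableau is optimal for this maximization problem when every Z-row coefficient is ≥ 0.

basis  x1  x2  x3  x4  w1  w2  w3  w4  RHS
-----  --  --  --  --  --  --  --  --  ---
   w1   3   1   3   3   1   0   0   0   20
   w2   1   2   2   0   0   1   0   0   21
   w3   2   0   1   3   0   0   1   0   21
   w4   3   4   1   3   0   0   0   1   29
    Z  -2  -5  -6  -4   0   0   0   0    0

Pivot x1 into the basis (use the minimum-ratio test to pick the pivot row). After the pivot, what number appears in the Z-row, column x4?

-2

Ratio test on column x1 — row 1: 20/3 = 20/3; row 2: 21/1 = 21; row 3: 21/2 = 21/2; row 4: 29/3 = 29/3. Minimum is 20/3 at row 1 (w1 leaves); pivot element 3.
Divide row 1 by 3; eliminate column x1 from the other rows.
Z-row update in column x4: -4 − (-2)·1 = -2.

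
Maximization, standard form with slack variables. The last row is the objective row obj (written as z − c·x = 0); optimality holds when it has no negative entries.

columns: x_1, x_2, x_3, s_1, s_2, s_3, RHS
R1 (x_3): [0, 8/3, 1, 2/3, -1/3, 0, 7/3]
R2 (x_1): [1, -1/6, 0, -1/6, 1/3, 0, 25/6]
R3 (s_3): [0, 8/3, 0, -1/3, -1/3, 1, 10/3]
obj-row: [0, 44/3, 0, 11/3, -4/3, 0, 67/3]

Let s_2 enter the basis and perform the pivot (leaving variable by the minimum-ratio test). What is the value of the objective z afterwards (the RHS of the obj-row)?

Ratio test on column s_2 — row 1: entry -1/3 ≤ 0; row 2: (25/6)/(1/3) = 25/2; row 3: entry -1/3 ≤ 0. Minimum is 25/2 at row 2 (x_1 leaves); pivot element 1/3.
Pivot on row 2; the obj-row RHS becomes 67/3 − (-4/3)·(25/2) = 39.

39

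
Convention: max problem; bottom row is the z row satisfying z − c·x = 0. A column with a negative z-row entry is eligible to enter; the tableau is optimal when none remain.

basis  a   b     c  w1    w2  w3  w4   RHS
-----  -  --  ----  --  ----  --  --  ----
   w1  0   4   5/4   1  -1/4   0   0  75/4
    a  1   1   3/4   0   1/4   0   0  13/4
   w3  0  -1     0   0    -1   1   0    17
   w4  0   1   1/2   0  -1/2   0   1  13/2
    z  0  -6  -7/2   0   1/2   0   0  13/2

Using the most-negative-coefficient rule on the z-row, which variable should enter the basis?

b

Negative z-row entries: b: -6, c: -7/2.
The most negative is -6 in column b, so b enters.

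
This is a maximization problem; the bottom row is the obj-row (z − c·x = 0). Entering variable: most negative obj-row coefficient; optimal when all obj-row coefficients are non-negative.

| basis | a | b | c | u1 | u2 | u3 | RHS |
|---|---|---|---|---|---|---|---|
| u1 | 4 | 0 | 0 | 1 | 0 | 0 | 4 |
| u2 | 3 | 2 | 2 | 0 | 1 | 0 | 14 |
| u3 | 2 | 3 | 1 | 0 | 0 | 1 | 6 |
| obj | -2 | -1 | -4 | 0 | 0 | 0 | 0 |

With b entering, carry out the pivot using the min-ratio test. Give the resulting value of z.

Ratio test on column b — row 1: entry 0 ≤ 0; row 2: 14/2 = 7; row 3: 6/3 = 2. Minimum is 2 at row 3 (u3 leaves); pivot element 3.
Pivot on row 3; the obj-row RHS becomes 0 − (-1)·2 = 2.

2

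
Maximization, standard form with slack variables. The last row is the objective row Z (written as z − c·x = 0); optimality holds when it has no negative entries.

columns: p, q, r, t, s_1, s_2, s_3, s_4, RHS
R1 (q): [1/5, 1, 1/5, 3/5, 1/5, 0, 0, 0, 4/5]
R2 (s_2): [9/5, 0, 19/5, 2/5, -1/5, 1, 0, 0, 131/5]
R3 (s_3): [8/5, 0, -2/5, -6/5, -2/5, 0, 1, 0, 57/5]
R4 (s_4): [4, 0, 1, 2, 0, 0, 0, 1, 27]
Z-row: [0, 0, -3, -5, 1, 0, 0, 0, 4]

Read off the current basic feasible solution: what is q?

q is basic (row 1); its value is the RHS of that row, 4/5.

4/5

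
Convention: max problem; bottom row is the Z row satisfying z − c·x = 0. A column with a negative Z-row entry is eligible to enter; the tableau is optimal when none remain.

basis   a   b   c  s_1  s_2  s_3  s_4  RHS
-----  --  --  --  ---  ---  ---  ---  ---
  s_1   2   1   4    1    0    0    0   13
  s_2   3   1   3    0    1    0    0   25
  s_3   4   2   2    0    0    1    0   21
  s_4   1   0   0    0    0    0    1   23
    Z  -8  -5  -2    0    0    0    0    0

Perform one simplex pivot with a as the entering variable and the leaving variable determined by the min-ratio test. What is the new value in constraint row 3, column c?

1/2

Ratio test on column a — row 1: 13/2 = 13/2; row 2: 25/3 = 25/3; row 3: 21/4 = 21/4; row 4: 23/1 = 23. Minimum is 21/4 at row 3 (s_3 leaves); pivot element 4.
Divide row 3 by 4; eliminate column a from the other rows.
In the new row 3, the c entry is the old entry divided by the pivot: 2/4 = 1/2.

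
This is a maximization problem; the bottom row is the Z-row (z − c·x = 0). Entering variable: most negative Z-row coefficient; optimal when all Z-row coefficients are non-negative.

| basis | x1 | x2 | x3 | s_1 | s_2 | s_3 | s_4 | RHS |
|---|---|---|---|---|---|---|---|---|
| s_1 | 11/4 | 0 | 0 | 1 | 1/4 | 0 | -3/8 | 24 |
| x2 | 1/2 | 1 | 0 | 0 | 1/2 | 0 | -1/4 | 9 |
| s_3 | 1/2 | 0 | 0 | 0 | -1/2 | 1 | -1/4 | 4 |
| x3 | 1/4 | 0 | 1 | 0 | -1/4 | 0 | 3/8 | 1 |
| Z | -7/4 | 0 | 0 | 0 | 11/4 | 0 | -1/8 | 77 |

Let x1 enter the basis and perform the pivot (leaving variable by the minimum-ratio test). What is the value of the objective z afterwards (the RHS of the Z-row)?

84

Ratio test on column x1 — row 1: 24/(11/4) = 96/11; row 2: 9/(1/2) = 18; row 3: 4/(1/2) = 8; row 4: 1/(1/4) = 4. Minimum is 4 at row 4 (x3 leaves); pivot element 1/4.
Pivot on row 4; the Z-row RHS becomes 77 − (-7/4)·4 = 84.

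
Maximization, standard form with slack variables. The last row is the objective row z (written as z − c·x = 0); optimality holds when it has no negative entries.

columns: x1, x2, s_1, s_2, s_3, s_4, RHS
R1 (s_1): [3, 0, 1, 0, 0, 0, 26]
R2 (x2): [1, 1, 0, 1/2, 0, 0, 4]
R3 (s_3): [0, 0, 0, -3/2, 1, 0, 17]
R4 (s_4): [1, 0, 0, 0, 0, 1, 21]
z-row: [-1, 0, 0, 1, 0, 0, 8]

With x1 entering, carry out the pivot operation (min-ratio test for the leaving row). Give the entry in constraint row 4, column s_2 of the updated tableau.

Ratio test on column x1 — row 1: 26/3 = 26/3; row 2: 4/1 = 4; row 3: entry 0 ≤ 0; row 4: 21/1 = 21. Minimum is 4 at row 2 (x2 leaves); pivot element 1.
Divide row 2 by 1; eliminate column x1 from the other rows.
Row 4 update in column s_2: 0 − 1·(1/2) = -1/2.

-1/2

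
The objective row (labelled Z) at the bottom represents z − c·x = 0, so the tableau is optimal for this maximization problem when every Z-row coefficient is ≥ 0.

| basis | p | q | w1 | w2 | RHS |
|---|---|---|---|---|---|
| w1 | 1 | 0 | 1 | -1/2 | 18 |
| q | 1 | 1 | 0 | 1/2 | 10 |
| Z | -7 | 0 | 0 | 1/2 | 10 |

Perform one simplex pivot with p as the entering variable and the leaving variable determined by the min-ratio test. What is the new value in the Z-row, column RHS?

Ratio test on column p — row 1: 18/1 = 18; row 2: 10/1 = 10. Minimum is 10 at row 2 (q leaves); pivot element 1.
Divide row 2 by 1; eliminate column p from the other rows.
Z-row update in column RHS: 10 − (-7)·10 = 80.

80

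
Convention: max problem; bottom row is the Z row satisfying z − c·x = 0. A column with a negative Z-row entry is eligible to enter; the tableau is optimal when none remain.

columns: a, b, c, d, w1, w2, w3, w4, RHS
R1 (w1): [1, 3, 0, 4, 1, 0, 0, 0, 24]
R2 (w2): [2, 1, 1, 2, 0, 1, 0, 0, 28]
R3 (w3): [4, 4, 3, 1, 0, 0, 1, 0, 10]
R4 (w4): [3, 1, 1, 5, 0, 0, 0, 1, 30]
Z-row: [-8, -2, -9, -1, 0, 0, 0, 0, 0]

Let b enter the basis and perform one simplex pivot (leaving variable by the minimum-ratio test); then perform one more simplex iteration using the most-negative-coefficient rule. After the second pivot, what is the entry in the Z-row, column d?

2

Ratio test on column b — row 1: 24/3 = 8; row 2: 28/1 = 28; row 3: 10/4 = 5/2; row 4: 30/1 = 30. Minimum is 5/2 at row 3 (w3 leaves); pivot element 4.
Divide row 3 by 4; eliminate column b from the other rows.
Second iteration: most negative Z-row entry is -15/2 in column c, so c enters.
Ratio test on column c — row 1: entry -9/4 ≤ 0; row 2: (51/2)/(1/4) = 102; row 3: (5/2)/(3/4) = 10/3; row 4: (55/2)/(1/4) = 110. Minimum is 10/3 at row 3 (b leaves); pivot element 3/4.
Divide row 3 by 3/4; eliminate column c from the other rows.
After both pivots, the entry at the Z-row, column d is 2.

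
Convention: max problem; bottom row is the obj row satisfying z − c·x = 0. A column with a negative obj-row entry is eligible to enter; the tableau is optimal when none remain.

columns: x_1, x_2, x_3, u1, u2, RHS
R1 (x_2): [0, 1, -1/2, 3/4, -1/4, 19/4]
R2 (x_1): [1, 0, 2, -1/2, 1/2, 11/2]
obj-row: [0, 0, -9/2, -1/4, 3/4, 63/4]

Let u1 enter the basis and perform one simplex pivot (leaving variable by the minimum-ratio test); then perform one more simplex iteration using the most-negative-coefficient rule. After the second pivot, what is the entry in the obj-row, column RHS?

208/5

Ratio test on column u1 — row 1: (19/4)/(3/4) = 19/3; row 2: entry -1/2 ≤ 0. Minimum is 19/3 at row 1 (x_2 leaves); pivot element 3/4.
Divide row 1 by 3/4; eliminate column u1 from the other rows.
Second iteration: most negative obj-row entry is -14/3 in column x_3, so x_3 enters.
Ratio test on column x_3 — row 1: entry -2/3 ≤ 0; row 2: (26/3)/(5/3) = 26/5. Minimum is 26/5 at row 2 (x_1 leaves); pivot element 5/3.
Divide row 2 by 5/3; eliminate column x_3 from the other rows.
After both pivots, the entry at the obj-row, column RHS is 208/5.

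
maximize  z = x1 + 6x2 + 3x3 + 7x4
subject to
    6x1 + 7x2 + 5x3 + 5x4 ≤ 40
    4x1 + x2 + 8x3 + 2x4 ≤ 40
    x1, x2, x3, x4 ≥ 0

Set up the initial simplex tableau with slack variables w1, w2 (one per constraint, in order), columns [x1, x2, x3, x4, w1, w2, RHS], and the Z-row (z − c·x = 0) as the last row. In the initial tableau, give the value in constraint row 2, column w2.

1

Slack w2 belongs to constraint 2; its column is the unit vector e_2, so the entry in row 2 is 1.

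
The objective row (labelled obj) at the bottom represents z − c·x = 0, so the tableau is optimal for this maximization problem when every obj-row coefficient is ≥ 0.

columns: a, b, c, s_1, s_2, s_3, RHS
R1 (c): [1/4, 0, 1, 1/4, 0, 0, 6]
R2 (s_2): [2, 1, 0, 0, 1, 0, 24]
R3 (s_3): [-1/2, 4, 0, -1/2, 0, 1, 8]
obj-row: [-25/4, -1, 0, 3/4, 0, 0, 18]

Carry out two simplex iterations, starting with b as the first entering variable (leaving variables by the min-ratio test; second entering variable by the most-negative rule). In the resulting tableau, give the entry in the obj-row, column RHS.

Ratio test on column b — row 1: entry 0 ≤ 0; row 2: 24/1 = 24; row 3: 8/4 = 2. Minimum is 2 at row 3 (s_3 leaves); pivot element 4.
Divide row 3 by 4; eliminate column b from the other rows.
Second iteration: most negative obj-row entry is -51/8 in column a, so a enters.
Ratio test on column a — row 1: 6/(1/4) = 24; row 2: 22/(17/8) = 176/17; row 3: entry -1/8 ≤ 0. Minimum is 176/17 at row 2 (s_2 leaves); pivot element 17/8.
Divide row 2 by 17/8; eliminate column a from the other rows.
After both pivots, the entry at the obj-row, column RHS is 86.

86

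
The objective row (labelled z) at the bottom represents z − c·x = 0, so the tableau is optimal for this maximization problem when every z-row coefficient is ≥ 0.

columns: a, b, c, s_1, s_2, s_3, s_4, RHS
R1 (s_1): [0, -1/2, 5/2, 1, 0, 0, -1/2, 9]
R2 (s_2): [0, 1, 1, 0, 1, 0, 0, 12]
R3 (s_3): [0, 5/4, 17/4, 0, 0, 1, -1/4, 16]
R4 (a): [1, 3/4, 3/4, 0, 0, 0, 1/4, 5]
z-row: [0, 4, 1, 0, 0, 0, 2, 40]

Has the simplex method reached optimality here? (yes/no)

Every z-row coefficient is ≥ 0, so the tableau is optimal.

yes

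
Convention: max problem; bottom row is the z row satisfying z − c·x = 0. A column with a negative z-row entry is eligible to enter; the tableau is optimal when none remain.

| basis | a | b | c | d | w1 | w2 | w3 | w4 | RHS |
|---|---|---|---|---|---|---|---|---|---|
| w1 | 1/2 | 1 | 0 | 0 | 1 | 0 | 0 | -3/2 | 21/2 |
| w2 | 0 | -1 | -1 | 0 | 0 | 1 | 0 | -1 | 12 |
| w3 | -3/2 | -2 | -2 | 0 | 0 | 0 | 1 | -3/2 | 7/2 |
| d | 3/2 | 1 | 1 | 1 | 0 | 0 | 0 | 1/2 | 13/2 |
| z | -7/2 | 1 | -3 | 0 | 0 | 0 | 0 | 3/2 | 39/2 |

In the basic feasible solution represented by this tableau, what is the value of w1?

w1 is basic (row 1); its value is the RHS of that row, 21/2.

21/2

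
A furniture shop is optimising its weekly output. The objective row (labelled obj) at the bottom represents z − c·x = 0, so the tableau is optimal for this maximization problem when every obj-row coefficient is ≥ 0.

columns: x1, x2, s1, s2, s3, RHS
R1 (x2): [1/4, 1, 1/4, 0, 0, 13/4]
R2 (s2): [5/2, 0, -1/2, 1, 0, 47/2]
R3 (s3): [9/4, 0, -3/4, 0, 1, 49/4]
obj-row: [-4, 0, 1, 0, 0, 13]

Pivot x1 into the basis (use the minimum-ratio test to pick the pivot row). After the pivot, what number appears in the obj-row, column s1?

Ratio test on column x1 — row 1: (13/4)/(1/4) = 13; row 2: (47/2)/(5/2) = 47/5; row 3: (49/4)/(9/4) = 49/9. Minimum is 49/9 at row 3 (s3 leaves); pivot element 9/4.
Divide row 3 by 9/4; eliminate column x1 from the other rows.
obj-row update in column s1: 1 − (-4)·(-1/3) = -1/3.

-1/3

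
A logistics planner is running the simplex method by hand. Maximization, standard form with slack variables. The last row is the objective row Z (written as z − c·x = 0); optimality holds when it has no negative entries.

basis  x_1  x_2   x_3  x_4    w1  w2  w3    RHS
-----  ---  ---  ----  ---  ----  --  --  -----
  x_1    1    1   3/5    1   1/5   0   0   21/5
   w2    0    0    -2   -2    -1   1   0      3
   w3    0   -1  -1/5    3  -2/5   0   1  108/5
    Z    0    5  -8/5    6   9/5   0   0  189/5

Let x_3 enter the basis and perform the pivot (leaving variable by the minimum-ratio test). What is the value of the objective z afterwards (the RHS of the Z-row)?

Ratio test on column x_3 — row 1: (21/5)/(3/5) = 7; row 2: entry -2 ≤ 0; row 3: entry -1/5 ≤ 0. Minimum is 7 at row 1 (x_1 leaves); pivot element 3/5.
Pivot on row 1; the Z-row RHS becomes 189/5 − (-8/5)·7 = 49.

49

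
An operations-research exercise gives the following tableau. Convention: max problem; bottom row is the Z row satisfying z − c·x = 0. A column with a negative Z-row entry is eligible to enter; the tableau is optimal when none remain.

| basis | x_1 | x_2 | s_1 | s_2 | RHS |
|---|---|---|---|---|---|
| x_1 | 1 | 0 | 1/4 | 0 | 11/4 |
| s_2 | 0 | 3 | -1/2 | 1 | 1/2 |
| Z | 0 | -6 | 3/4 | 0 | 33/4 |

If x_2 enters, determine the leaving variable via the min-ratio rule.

Column x_2 entries and ratios — x_1: 0 ≤ 0, skip; s_2: (1/2)/3 = 1/6.
Smallest ratio is 1/6 in the row of s_2, so s_2 leaves.

s_2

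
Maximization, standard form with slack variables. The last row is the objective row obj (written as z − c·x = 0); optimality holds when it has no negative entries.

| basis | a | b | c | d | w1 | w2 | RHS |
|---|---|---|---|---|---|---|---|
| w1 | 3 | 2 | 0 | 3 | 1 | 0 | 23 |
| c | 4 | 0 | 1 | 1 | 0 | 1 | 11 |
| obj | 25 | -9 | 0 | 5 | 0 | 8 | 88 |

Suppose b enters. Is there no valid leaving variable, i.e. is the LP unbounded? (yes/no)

no

Column b has positive entries in row(s) 1, so the ratio test bounds it — not unbounded.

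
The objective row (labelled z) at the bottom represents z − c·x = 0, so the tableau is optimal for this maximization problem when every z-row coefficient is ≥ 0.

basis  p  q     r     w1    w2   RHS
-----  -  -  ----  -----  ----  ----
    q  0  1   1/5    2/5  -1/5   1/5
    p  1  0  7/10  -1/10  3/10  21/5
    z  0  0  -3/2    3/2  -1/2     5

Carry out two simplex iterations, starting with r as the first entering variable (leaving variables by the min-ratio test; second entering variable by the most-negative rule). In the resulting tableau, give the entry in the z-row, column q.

1/2

Ratio test on column r — row 1: (1/5)/(1/5) = 1; row 2: (21/5)/(7/10) = 6. Minimum is 1 at row 1 (q leaves); pivot element 1/5.
Divide row 1 by 1/5; eliminate column r from the other rows.
Second iteration: most negative z-row entry is -2 in column w2, so w2 enters.
Ratio test on column w2 — row 1: entry -1 ≤ 0; row 2: (7/2)/1 = 7/2. Minimum is 7/2 at row 2 (p leaves); pivot element 1.
Divide row 2 by 1; eliminate column w2 from the other rows.
After both pivots, the entry at the z-row, column q is 1/2.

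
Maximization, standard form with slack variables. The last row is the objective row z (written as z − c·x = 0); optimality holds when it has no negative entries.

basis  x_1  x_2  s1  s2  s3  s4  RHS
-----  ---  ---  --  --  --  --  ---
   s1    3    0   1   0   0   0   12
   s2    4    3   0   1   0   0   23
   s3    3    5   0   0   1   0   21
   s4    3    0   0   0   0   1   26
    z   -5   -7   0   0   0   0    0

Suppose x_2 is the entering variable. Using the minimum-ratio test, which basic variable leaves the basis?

Column x_2 entries and ratios — s1: 0 ≤ 0, skip; s2: 23/3 = 23/3; s3: 21/5 = 21/5; s4: 0 ≤ 0, skip.
Smallest ratio is 21/5 in the row of s3, so s3 leaves.

s3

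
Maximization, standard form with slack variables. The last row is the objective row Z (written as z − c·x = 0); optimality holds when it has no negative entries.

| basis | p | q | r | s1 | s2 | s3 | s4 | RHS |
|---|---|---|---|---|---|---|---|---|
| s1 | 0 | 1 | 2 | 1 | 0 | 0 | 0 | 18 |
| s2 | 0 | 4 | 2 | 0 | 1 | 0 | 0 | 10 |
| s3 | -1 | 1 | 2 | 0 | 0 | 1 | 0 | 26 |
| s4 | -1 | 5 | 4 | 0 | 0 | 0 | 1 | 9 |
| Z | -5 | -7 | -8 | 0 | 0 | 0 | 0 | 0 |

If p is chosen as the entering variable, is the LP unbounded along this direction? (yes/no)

Every constraint-row entry in column p is ≤ 0, so increasing p is unbounded.

yes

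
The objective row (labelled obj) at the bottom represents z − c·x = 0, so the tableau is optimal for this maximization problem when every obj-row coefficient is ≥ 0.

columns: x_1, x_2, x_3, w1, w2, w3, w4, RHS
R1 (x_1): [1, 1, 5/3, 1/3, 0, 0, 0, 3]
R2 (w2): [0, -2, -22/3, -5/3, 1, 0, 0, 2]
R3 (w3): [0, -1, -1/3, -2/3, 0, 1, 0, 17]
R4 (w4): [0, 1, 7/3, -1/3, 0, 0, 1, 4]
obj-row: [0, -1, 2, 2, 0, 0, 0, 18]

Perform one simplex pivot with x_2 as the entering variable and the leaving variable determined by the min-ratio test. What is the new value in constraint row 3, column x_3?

4/3

Ratio test on column x_2 — row 1: 3/1 = 3; row 2: entry -2 ≤ 0; row 3: entry -1 ≤ 0; row 4: 4/1 = 4. Minimum is 3 at row 1 (x_1 leaves); pivot element 1.
Divide row 1 by 1; eliminate column x_2 from the other rows.
Row 3 update in column x_3: -1/3 − (-1)·(5/3) = 4/3.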